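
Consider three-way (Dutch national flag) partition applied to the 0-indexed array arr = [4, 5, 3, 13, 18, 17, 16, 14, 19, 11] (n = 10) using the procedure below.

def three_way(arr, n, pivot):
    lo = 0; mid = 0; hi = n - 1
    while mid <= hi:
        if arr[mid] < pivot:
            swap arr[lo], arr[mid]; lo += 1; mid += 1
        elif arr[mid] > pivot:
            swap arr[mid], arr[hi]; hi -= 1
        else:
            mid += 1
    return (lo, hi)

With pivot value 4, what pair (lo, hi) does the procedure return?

lo=0 mid=0 hi=9
4=4: mid=1
5>4: swap(1,9), hi=8 ⇒ [4, 11, 3, 13, 18, 17, 16, 14, 19, 5]
11>4: swap(1,8), hi=7 ⇒ [4, 19, 3, 13, 18, 17, 16, 14, 11, 5]
19>4: swap(1,7), hi=6 ⇒ [4, 14, 3, 13, 18, 17, 16, 19, 11, 5]
14>4: swap(1,6), hi=5 ⇒ [4, 16, 3, 13, 18, 17, 14, 19, 11, 5]
16>4: swap(1,5), hi=4 ⇒ [4, 17, 3, 13, 18, 16, 14, 19, 11, 5]
17>4: swap(1,4), hi=3 ⇒ [4, 18, 3, 13, 17, 16, 14, 19, 11, 5]
18>4: swap(1,3), hi=2 ⇒ [4, 13, 3, 18, 17, 16, 14, 19, 11, 5]
13>4: swap(1,2), hi=1 ⇒ [4, 3, 13, 18, 17, 16, 14, 19, 11, 5]
3<4: swap(0,1), lo=1 mid=2 ⇒ [3, 4, 13, 18, 17, 16, 14, 19, 11, 5]
done. lo=1 hi=1; arr=[3, 4, 13, 18, 17, 16, 14, 19, 11, 5]

(1, 1)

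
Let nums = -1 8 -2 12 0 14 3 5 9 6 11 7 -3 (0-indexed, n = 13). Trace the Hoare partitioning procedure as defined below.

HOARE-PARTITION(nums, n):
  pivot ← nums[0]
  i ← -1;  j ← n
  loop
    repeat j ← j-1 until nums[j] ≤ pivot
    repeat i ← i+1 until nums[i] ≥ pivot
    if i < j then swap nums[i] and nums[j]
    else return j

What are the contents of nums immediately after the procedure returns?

pivot = nums[0] = -1; i = -1, j = 13
j→12 (nums[12]=-3≤-1), i→0 (nums[0]=-1≥-1); i<j, swap → -3 8 -2 12 0 14 3 5 9 6 11 7 -1
j→2 (nums[2]=-2≤-1), i→1 (nums[1]=8≥-1); i<j, swap → -3 -2 8 12 0 14 3 5 9 6 11 7 -1
j→1, i→2; i≥j, return j=1. nums = -3 -2 8 12 0 14 3 5 9 6 11 7 -1

-3 -2 8 12 0 14 3 5 9 6 11 7 -1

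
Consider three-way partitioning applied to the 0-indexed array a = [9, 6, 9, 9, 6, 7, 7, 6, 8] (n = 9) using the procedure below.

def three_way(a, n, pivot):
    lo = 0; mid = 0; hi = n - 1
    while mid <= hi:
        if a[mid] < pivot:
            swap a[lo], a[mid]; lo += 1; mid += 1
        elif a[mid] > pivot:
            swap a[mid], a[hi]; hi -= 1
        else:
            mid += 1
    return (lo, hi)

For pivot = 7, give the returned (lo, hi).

(3, 4)

pivot = 7; lo=0, mid=0, hi=8
a[mid]=9>7: swap a[0],a[8]; hi=7 → [8, 6, 9, 9, 6, 7, 7, 6, 9]
a[mid]=8>7: swap a[0],a[7]; hi=6 → [6, 6, 9, 9, 6, 7, 7, 8, 9]
a[mid]=6<7: swap a[0],a[0]; lo=1,mid=1 → [6, 6, 9, 9, 6, 7, 7, 8, 9]
a[mid]=6<7: swap a[1],a[1]; lo=2,mid=2 → [6, 6, 9, 9, 6, 7, 7, 8, 9]
a[mid]=9>7: swap a[2],a[6]; hi=5 → [6, 6, 7, 9, 6, 7, 9, 8, 9]
a[mid]=7=7: mid=3
a[mid]=9>7: swap a[3],a[5]; hi=4 → [6, 6, 7, 7, 6, 9, 9, 8, 9]
a[mid]=7=7: mid=4
a[mid]=6<7: swap a[2],a[4]; lo=3,mid=5 → [6, 6, 6, 7, 7, 9, 9, 8, 9]
end: lo=3, hi=4; a = [6, 6, 6, 7, 7, 9, 9, 8, 9]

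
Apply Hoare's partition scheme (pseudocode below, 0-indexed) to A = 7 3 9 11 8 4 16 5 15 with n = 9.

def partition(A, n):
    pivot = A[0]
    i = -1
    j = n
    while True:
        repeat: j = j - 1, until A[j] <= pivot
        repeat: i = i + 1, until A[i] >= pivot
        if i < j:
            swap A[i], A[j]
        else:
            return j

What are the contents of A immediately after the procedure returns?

5 3 4 11 8 9 16 7 15

pivot=7
j stops at 7 (5), i stops at 0 (7); swap ⇒ 5 3 9 11 8 4 16 7 15
j stops at 5 (4), i stops at 2 (9); swap ⇒ 5 3 4 11 8 9 16 7 15
j stops at 2, i stops at 3; i≥j ⇒ return 2. A=5 3 4 11 8 9 16 7 15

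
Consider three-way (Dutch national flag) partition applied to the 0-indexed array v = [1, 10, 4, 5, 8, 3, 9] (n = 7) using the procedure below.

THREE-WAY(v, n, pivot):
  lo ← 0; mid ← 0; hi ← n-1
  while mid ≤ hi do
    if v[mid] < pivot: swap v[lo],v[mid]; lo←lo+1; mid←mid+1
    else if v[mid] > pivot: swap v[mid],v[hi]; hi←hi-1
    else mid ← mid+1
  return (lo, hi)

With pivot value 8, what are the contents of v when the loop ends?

[1, 3, 4, 5, 8, 9, 10]

lo=0 mid=0 hi=6
1<8: swap(0,0), lo=1 mid=1 ⇒ [1, 10, 4, 5, 8, 3, 9]
10>8: swap(1,6), hi=5 ⇒ [1, 9, 4, 5, 8, 3, 10]
9>8: swap(1,5), hi=4 ⇒ [1, 3, 4, 5, 8, 9, 10]
3<8: swap(1,1), lo=2 mid=2 ⇒ [1, 3, 4, 5, 8, 9, 10]
4<8: swap(2,2), lo=3 mid=3 ⇒ [1, 3, 4, 5, 8, 9, 10]
5<8: swap(3,3), lo=4 mid=4 ⇒ [1, 3, 4, 5, 8, 9, 10]
8=8: mid=5
done. lo=4 hi=4; v=[1, 3, 4, 5, 8, 9, 10]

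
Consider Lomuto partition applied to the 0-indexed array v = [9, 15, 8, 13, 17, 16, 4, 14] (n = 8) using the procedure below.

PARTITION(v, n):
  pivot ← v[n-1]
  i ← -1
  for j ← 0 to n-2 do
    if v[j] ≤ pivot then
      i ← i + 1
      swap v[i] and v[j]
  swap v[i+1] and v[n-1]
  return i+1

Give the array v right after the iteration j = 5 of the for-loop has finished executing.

pivot = v[7] = 14; i = -1
j=0: v[0]=9 ≤ 14 → i=0, swap v[0],v[0] (no change) → [9, 15, 8, 13, 17, 16, 4, 14]
j=1: v[1]=15 > 14 → no swap
j=2: v[2]=8 ≤ 14 → i=1, swap v[1],v[2] → [9, 8, 15, 13, 17, 16, 4, 14]
j=3: v[3]=13 ≤ 14 → i=2, swap v[2],v[3] → [9, 8, 13, 15, 17, 16, 4, 14]
j=4: v[4]=17 > 14 → no swap
j=5: v[5]=16 > 14 → no swap
(after j=5) v = [9, 8, 13, 15, 17, 16, 4, 14]

[9, 8, 13, 15, 17, 16, 4, 14]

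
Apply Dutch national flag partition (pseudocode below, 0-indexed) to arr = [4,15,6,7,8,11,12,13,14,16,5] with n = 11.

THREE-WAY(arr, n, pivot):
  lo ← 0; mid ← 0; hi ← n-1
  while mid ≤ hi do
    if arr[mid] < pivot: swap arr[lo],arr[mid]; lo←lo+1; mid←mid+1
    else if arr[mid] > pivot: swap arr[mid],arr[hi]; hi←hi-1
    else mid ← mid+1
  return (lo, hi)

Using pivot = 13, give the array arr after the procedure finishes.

[4,5,6,7,8,11,12,13,16,14,15]

pivot = 13; lo=0, mid=0, hi=10
arr[mid]=4<13: swap arr[0],arr[0]; lo=1,mid=1 → [4,15,6,7,8,11,12,13,14,16,5]
arr[mid]=15>13: swap arr[1],arr[10]; hi=9 → [4,5,6,7,8,11,12,13,14,16,15]
arr[mid]=5<13: swap arr[1],arr[1]; lo=2,mid=2 → [4,5,6,7,8,11,12,13,14,16,15]
arr[mid]=6<13: swap arr[2],arr[2]; lo=3,mid=3 → [4,5,6,7,8,11,12,13,14,16,15]
arr[mid]=7<13: swap arr[3],arr[3]; lo=4,mid=4 → [4,5,6,7,8,11,12,13,14,16,15]
arr[mid]=8<13: swap arr[4],arr[4]; lo=5,mid=5 → [4,5,6,7,8,11,12,13,14,16,15]
arr[mid]=11<13: swap arr[5],arr[5]; lo=6,mid=6 → [4,5,6,7,8,11,12,13,14,16,15]
arr[mid]=12<13: swap arr[6],arr[6]; lo=7,mid=7 → [4,5,6,7,8,11,12,13,14,16,15]
arr[mid]=13=13: mid=8
arr[mid]=14>13: swap arr[8],arr[9]; hi=8 → [4,5,6,7,8,11,12,13,16,14,15]
arr[mid]=16>13: swap arr[8],arr[8]; hi=7 → [4,5,6,7,8,11,12,13,16,14,15]
end: lo=7, hi=7; arr = [4,5,6,7,8,11,12,13,16,14,15]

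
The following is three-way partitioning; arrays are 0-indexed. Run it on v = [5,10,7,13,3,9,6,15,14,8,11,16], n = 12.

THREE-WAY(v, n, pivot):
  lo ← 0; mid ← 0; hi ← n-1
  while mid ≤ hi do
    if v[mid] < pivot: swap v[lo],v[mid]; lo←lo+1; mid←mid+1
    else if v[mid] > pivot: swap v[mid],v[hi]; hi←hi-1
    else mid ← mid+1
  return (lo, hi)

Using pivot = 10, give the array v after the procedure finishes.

[5,7,8,3,9,6,10,14,15,11,16,13]

pivot = 10; lo=0, mid=0, hi=11
v[mid]=5<10: swap v[0],v[0]; lo=1,mid=1 → [5,10,7,13,3,9,6,15,14,8,11,16]
v[mid]=10=10: mid=2
v[mid]=7<10: swap v[1],v[2]; lo=2,mid=3 → [5,7,10,13,3,9,6,15,14,8,11,16]
v[mid]=13>10: swap v[3],v[11]; hi=10 → [5,7,10,16,3,9,6,15,14,8,11,13]
v[mid]=16>10: swap v[3],v[10]; hi=9 → [5,7,10,11,3,9,6,15,14,8,16,13]
v[mid]=11>10: swap v[3],v[9]; hi=8 → [5,7,10,8,3,9,6,15,14,11,16,13]
v[mid]=8<10: swap v[2],v[3]; lo=3,mid=4 → [5,7,8,10,3,9,6,15,14,11,16,13]
v[mid]=3<10: swap v[3],v[4]; lo=4,mid=5 → [5,7,8,3,10,9,6,15,14,11,16,13]
v[mid]=9<10: swap v[4],v[5]; lo=5,mid=6 → [5,7,8,3,9,10,6,15,14,11,16,13]
v[mid]=6<10: swap v[5],v[6]; lo=6,mid=7 → [5,7,8,3,9,6,10,15,14,11,16,13]
v[mid]=15>10: swap v[7],v[8]; hi=7 → [5,7,8,3,9,6,10,14,15,11,16,13]
v[mid]=14>10: swap v[7],v[7]; hi=6 → [5,7,8,3,9,6,10,14,15,11,16,13]
end: lo=6, hi=6; v = [5,7,8,3,9,6,10,14,15,11,16,13]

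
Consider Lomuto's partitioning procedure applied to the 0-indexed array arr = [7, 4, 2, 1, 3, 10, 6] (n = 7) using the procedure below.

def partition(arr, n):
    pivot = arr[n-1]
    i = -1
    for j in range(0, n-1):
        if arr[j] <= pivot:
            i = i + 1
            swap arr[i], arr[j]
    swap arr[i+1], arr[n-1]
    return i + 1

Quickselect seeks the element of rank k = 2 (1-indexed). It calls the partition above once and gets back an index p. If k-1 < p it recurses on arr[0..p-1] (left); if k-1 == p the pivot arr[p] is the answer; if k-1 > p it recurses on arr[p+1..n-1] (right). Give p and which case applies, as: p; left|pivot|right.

4; left

pivot=6, i=-1
j=0: 7>6, skip
j=1: 4≤6, i=0, swap(0,1) ⇒ [4, 7, 2, 1, 3, 10, 6]
j=2: 2≤6, i=1, swap(1,2) ⇒ [4, 2, 7, 1, 3, 10, 6]
j=3: 1≤6, i=2, swap(2,3) ⇒ [4, 2, 1, 7, 3, 10, 6]
j=4: 3≤6, i=3, swap(3,4) ⇒ [4, 2, 1, 3, 7, 10, 6]
j=5: 10>6, skip
swap(4,6) ⇒ [4, 2, 1, 3, 6, 10, 7]; return 4
p = 4; k-1 = 1 < 4 ⇒ left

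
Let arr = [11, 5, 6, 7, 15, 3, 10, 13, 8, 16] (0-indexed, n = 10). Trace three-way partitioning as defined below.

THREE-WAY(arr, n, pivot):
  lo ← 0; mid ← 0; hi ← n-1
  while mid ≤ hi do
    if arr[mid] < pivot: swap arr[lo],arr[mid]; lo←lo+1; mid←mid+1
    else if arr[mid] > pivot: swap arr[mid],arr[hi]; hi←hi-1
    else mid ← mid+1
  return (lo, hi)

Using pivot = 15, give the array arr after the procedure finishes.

[11, 5, 6, 7, 3, 10, 13, 8, 15, 16]

pivot = 15; lo=0, mid=0, hi=9
arr[mid]=11<15: swap arr[0],arr[0]; lo=1,mid=1 → [11, 5, 6, 7, 15, 3, 10, 13, 8, 16]
arr[mid]=5<15: swap arr[1],arr[1]; lo=2,mid=2 → [11, 5, 6, 7, 15, 3, 10, 13, 8, 16]
arr[mid]=6<15: swap arr[2],arr[2]; lo=3,mid=3 → [11, 5, 6, 7, 15, 3, 10, 13, 8, 16]
arr[mid]=7<15: swap arr[3],arr[3]; lo=4,mid=4 → [11, 5, 6, 7, 15, 3, 10, 13, 8, 16]
arr[mid]=15=15: mid=5
arr[mid]=3<15: swap arr[4],arr[5]; lo=5,mid=6 → [11, 5, 6, 7, 3, 15, 10, 13, 8, 16]
arr[mid]=10<15: swap arr[5],arr[6]; lo=6,mid=7 → [11, 5, 6, 7, 3, 10, 15, 13, 8, 16]
arr[mid]=13<15: swap arr[6],arr[7]; lo=7,mid=8 → [11, 5, 6, 7, 3, 10, 13, 15, 8, 16]
arr[mid]=8<15: swap arr[7],arr[8]; lo=8,mid=9 → [11, 5, 6, 7, 3, 10, 13, 8, 15, 16]
arr[mid]=16>15: swap arr[9],arr[9]; hi=8 → [11, 5, 6, 7, 3, 10, 13, 8, 15, 16]
end: lo=8, hi=8; arr = [11, 5, 6, 7, 3, 10, 13, 8, 15, 16]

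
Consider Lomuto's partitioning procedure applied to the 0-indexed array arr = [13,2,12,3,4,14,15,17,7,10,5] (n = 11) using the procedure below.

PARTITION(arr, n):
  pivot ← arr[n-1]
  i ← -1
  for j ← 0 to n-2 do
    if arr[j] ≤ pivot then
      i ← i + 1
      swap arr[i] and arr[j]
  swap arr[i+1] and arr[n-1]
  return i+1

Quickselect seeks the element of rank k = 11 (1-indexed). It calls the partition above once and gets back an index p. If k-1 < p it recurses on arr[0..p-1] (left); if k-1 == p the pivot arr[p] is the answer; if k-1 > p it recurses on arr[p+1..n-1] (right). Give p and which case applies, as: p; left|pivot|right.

pivot = arr[10] = 5; i = -1
j=0: arr[0]=13 > 5 → no swap
j=1: arr[1]=2 ≤ 5 → i=0, swap arr[0],arr[1] → [2,13,12,3,4,14,15,17,7,10,5]
j=2: arr[2]=12 > 5 → no swap
j=3: arr[3]=3 ≤ 5 → i=1, swap arr[1],arr[3] → [2,3,12,13,4,14,15,17,7,10,5]
j=4: arr[4]=4 ≤ 5 → i=2, swap arr[2],arr[4] → [2,3,4,13,12,14,15,17,7,10,5]
j=5: arr[5]=14 > 5 → no swap
j=6: arr[6]=15 > 5 → no swap
j=7: arr[7]=17 > 5 → no swap
j=8: arr[8]=7 > 5 → no swap
j=9: arr[9]=10 > 5 → no swap
final swap arr[3],arr[10] → [2,3,4,5,12,14,15,17,7,10,13]; return 3
p = 3; k-1 = 10 > 3 ⇒ right

3; right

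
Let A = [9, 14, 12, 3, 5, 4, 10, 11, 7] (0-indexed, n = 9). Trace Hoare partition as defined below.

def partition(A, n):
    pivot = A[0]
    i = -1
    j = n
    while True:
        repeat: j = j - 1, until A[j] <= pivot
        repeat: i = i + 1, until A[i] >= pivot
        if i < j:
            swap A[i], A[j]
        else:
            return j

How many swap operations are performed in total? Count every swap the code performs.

pivot=9
j stops at 8 (7), i stops at 0 (9); swap ⇒ [7, 14, 12, 3, 5, 4, 10, 11, 9]
j stops at 5 (4), i stops at 1 (14); swap ⇒ [7, 4, 12, 3, 5, 14, 10, 11, 9]
j stops at 4 (5), i stops at 2 (12); swap ⇒ [7, 4, 5, 3, 12, 14, 10, 11, 9]
j stops at 3, i stops at 4; i≥j ⇒ return 3. A=[7, 4, 5, 3, 12, 14, 10, 11, 9]

3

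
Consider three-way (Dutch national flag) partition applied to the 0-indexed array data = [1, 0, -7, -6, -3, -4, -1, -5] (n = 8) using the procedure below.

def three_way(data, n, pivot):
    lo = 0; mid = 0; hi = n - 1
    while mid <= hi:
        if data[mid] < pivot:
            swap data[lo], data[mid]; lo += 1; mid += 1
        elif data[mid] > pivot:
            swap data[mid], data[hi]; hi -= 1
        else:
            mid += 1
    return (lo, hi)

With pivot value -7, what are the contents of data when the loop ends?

lo=0 mid=0 hi=7
1>-7: swap(0,7), hi=6 ⇒ [-5, 0, -7, -6, -3, -4, -1, 1]
-5>-7: swap(0,6), hi=5 ⇒ [-1, 0, -7, -6, -3, -4, -5, 1]
-1>-7: swap(0,5), hi=4 ⇒ [-4, 0, -7, -6, -3, -1, -5, 1]
-4>-7: swap(0,4), hi=3 ⇒ [-3, 0, -7, -6, -4, -1, -5, 1]
-3>-7: swap(0,3), hi=2 ⇒ [-6, 0, -7, -3, -4, -1, -5, 1]
-6>-7: swap(0,2), hi=1 ⇒ [-7, 0, -6, -3, -4, -1, -5, 1]
-7=-7: mid=1
0>-7: swap(1,1), hi=0 ⇒ [-7, 0, -6, -3, -4, -1, -5, 1]
done. lo=0 hi=0; data=[-7, 0, -6, -3, -4, -1, -5, 1]

[-7, 0, -6, -3, -4, -1, -5, 1]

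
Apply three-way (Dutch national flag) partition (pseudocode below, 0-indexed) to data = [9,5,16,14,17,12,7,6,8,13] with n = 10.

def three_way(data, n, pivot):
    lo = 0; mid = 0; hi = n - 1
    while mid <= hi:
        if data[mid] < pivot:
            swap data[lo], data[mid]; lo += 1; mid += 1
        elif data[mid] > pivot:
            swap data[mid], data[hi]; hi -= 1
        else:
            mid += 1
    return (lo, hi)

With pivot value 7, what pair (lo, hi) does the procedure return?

(2, 2)

pivot = 7; lo=0, mid=0, hi=9
data[mid]=9>7: swap data[0],data[9]; hi=8 → [13,5,16,14,17,12,7,6,8,9]
data[mid]=13>7: swap data[0],data[8]; hi=7 → [8,5,16,14,17,12,7,6,13,9]
data[mid]=8>7: swap data[0],data[7]; hi=6 → [6,5,16,14,17,12,7,8,13,9]
data[mid]=6<7: swap data[0],data[0]; lo=1,mid=1 → [6,5,16,14,17,12,7,8,13,9]
data[mid]=5<7: swap data[1],data[1]; lo=2,mid=2 → [6,5,16,14,17,12,7,8,13,9]
data[mid]=16>7: swap data[2],data[6]; hi=5 → [6,5,7,14,17,12,16,8,13,9]
data[mid]=7=7: mid=3
data[mid]=14>7: swap data[3],data[5]; hi=4 → [6,5,7,12,17,14,16,8,13,9]
data[mid]=12>7: swap data[3],data[4]; hi=3 → [6,5,7,17,12,14,16,8,13,9]
data[mid]=17>7: swap data[3],data[3]; hi=2 → [6,5,7,17,12,14,16,8,13,9]
end: lo=2, hi=2; data = [6,5,7,17,12,14,16,8,13,9]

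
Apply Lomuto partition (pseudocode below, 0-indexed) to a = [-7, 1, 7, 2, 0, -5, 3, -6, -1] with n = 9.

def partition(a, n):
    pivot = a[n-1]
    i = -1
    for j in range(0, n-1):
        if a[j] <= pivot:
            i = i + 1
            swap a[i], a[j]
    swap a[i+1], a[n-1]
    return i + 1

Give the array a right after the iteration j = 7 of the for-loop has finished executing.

pivot=-1, i=-1
j=0: -7≤-1, i=0, swap(0,0) ⇒ [-7, 1, 7, 2, 0, -5, 3, -6, -1]
j=1: 1>-1, skip
j=2: 7>-1, skip
j=3: 2>-1, skip
j=4: 0>-1, skip
j=5: -5≤-1, i=1, swap(1,5) ⇒ [-7, -5, 7, 2, 0, 1, 3, -6, -1]
j=6: 3>-1, skip
j=7: -6≤-1, i=2, swap(2,7) ⇒ [-7, -5, -6, 2, 0, 1, 3, 7, -1]
(after j=7) a = [-7, -5, -6, 2, 0, 1, 3, 7, -1]

[-7, -5, -6, 2, 0, 1, 3, 7, -1]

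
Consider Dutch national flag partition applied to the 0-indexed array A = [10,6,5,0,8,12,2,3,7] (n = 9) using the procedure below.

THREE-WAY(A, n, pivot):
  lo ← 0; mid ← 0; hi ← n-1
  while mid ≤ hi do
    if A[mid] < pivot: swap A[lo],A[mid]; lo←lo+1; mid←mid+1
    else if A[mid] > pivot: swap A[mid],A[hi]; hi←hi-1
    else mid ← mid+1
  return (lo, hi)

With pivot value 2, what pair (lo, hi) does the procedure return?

pivot = 2; lo=0, mid=0, hi=8
A[mid]=10>2: swap A[0],A[8]; hi=7 → [7,6,5,0,8,12,2,3,10]
A[mid]=7>2: swap A[0],A[7]; hi=6 → [3,6,5,0,8,12,2,7,10]
A[mid]=3>2: swap A[0],A[6]; hi=5 → [2,6,5,0,8,12,3,7,10]
A[mid]=2=2: mid=1
A[mid]=6>2: swap A[1],A[5]; hi=4 → [2,12,5,0,8,6,3,7,10]
A[mid]=12>2: swap A[1],A[4]; hi=3 → [2,8,5,0,12,6,3,7,10]
A[mid]=8>2: swap A[1],A[3]; hi=2 → [2,0,5,8,12,6,3,7,10]
A[mid]=0<2: swap A[0],A[1]; lo=1,mid=2 → [0,2,5,8,12,6,3,7,10]
A[mid]=5>2: swap A[2],A[2]; hi=1 → [0,2,5,8,12,6,3,7,10]
end: lo=1, hi=1; A = [0,2,5,8,12,6,3,7,10]

(1, 1)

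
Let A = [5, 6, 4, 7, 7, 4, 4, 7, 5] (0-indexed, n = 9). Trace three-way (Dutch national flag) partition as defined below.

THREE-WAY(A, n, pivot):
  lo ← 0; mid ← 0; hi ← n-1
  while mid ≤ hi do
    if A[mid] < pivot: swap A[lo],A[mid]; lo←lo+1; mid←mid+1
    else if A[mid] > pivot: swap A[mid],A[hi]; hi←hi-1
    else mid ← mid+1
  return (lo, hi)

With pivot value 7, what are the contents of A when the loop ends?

lo=0 mid=0 hi=8
5<7: swap(0,0), lo=1 mid=1 ⇒ [5, 6, 4, 7, 7, 4, 4, 7, 5]
6<7: swap(1,1), lo=2 mid=2 ⇒ [5, 6, 4, 7, 7, 4, 4, 7, 5]
4<7: swap(2,2), lo=3 mid=3 ⇒ [5, 6, 4, 7, 7, 4, 4, 7, 5]
7=7: mid=4
7=7: mid=5
4<7: swap(3,5), lo=4 mid=6 ⇒ [5, 6, 4, 4, 7, 7, 4, 7, 5]
4<7: swap(4,6), lo=5 mid=7 ⇒ [5, 6, 4, 4, 4, 7, 7, 7, 5]
7=7: mid=8
5<7: swap(5,8), lo=6 mid=9 ⇒ [5, 6, 4, 4, 4, 5, 7, 7, 7]
done. lo=6 hi=8; A=[5, 6, 4, 4, 4, 5, 7, 7, 7]

[5, 6, 4, 4, 4, 5, 7, 7, 7]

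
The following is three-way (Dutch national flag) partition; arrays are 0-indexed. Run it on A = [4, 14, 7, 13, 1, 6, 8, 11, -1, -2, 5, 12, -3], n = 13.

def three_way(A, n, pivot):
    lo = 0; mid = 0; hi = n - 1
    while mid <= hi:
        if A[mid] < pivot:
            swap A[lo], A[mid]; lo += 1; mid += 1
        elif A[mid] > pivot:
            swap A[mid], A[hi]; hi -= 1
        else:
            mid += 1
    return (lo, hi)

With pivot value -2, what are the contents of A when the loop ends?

lo=0 mid=0 hi=12
4>-2: swap(0,12), hi=11 ⇒ [-3, 14, 7, 13, 1, 6, 8, 11, -1, -2, 5, 12, 4]
-3<-2: swap(0,0), lo=1 mid=1 ⇒ [-3, 14, 7, 13, 1, 6, 8, 11, -1, -2, 5, 12, 4]
14>-2: swap(1,11), hi=10 ⇒ [-3, 12, 7, 13, 1, 6, 8, 11, -1, -2, 5, 14, 4]
12>-2: swap(1,10), hi=9 ⇒ [-3, 5, 7, 13, 1, 6, 8, 11, -1, -2, 12, 14, 4]
5>-2: swap(1,9), hi=8 ⇒ [-3, -2, 7, 13, 1, 6, 8, 11, -1, 5, 12, 14, 4]
-2=-2: mid=2
7>-2: swap(2,8), hi=7 ⇒ [-3, -2, -1, 13, 1, 6, 8, 11, 7, 5, 12, 14, 4]
-1>-2: swap(2,7), hi=6 ⇒ [-3, -2, 11, 13, 1, 6, 8, -1, 7, 5, 12, 14, 4]
11>-2: swap(2,6), hi=5 ⇒ [-3, -2, 8, 13, 1, 6, 11, -1, 7, 5, 12, 14, 4]
8>-2: swap(2,5), hi=4 ⇒ [-3, -2, 6, 13, 1, 8, 11, -1, 7, 5, 12, 14, 4]
6>-2: swap(2,4), hi=3 ⇒ [-3, -2, 1, 13, 6, 8, 11, -1, 7, 5, 12, 14, 4]
1>-2: swap(2,3), hi=2 ⇒ [-3, -2, 13, 1, 6, 8, 11, -1, 7, 5, 12, 14, 4]
13>-2: swap(2,2), hi=1 ⇒ [-3, -2, 13, 1, 6, 8, 11, -1, 7, 5, 12, 14, 4]
done. lo=1 hi=1; A=[-3, -2, 13, 1, 6, 8, 11, -1, 7, 5, 12, 14, 4]

[-3, -2, 13, 1, 6, 8, 11, -1, 7, 5, 12, 14, 4]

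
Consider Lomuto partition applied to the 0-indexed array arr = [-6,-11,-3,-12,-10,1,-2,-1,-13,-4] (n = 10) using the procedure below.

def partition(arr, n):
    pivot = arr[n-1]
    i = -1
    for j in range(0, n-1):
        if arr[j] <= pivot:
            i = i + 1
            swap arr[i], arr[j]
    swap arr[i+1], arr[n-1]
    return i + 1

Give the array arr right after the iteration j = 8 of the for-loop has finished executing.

pivot=-4, i=-1
j=0: -6≤-4, i=0, swap(0,0) ⇒ [-6,-11,-3,-12,-10,1,-2,-1,-13,-4]
j=1: -11≤-4, i=1, swap(1,1) ⇒ [-6,-11,-3,-12,-10,1,-2,-1,-13,-4]
j=2: -3>-4, skip
j=3: -12≤-4, i=2, swap(2,3) ⇒ [-6,-11,-12,-3,-10,1,-2,-1,-13,-4]
j=4: -10≤-4, i=3, swap(3,4) ⇒ [-6,-11,-12,-10,-3,1,-2,-1,-13,-4]
j=5: 1>-4, skip
j=6: -2>-4, skip
j=7: -1>-4, skip
j=8: -13≤-4, i=4, swap(4,8) ⇒ [-6,-11,-12,-10,-13,1,-2,-1,-3,-4]
(after j=8) arr = [-6,-11,-12,-10,-13,1,-2,-1,-3,-4]

[-6,-11,-12,-10,-13,1,-2,-1,-3,-4]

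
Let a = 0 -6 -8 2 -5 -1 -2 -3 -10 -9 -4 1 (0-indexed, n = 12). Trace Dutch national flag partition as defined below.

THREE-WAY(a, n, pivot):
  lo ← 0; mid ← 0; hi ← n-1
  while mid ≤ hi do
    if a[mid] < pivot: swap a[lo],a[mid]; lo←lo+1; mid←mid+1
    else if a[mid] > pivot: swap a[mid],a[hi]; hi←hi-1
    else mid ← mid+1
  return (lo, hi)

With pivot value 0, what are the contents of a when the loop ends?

lo=0 mid=0 hi=11
0=0: mid=1
-6<0: swap(0,1), lo=1 mid=2 ⇒ -6 0 -8 2 -5 -1 -2 -3 -10 -9 -4 1
-8<0: swap(1,2), lo=2 mid=3 ⇒ -6 -8 0 2 -5 -1 -2 -3 -10 -9 -4 1
2>0: swap(3,11), hi=10 ⇒ -6 -8 0 1 -5 -1 -2 -3 -10 -9 -4 2
1>0: swap(3,10), hi=9 ⇒ -6 -8 0 -4 -5 -1 -2 -3 -10 -9 1 2
-4<0: swap(2,3), lo=3 mid=4 ⇒ -6 -8 -4 0 -5 -1 -2 -3 -10 -9 1 2
-5<0: swap(3,4), lo=4 mid=5 ⇒ -6 -8 -4 -5 0 -1 -2 -3 -10 -9 1 2
-1<0: swap(4,5), lo=5 mid=6 ⇒ -6 -8 -4 -5 -1 0 -2 -3 -10 -9 1 2
-2<0: swap(5,6), lo=6 mid=7 ⇒ -6 -8 -4 -5 -1 -2 0 -3 -10 -9 1 2
-3<0: swap(6,7), lo=7 mid=8 ⇒ -6 -8 -4 -5 -1 -2 -3 0 -10 -9 1 2
-10<0: swap(7,8), lo=8 mid=9 ⇒ -6 -8 -4 -5 -1 -2 -3 -10 0 -9 1 2
-9<0: swap(8,9), lo=9 mid=10 ⇒ -6 -8 -4 -5 -1 -2 -3 -10 -9 0 1 2
done. lo=9 hi=9; a=-6 -8 -4 -5 -1 -2 -3 -10 -9 0 1 2

-6 -8 -4 -5 -1 -2 -3 -10 -9 0 1 2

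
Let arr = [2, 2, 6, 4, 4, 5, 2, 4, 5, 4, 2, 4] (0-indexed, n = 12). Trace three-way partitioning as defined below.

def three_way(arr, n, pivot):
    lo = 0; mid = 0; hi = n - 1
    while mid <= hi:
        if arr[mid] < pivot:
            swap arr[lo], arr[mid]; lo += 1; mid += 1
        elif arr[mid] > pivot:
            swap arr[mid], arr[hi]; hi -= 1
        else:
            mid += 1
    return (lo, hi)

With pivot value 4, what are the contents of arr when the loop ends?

lo=0 mid=0 hi=11
2<4: swap(0,0), lo=1 mid=1 ⇒ [2, 2, 6, 4, 4, 5, 2, 4, 5, 4, 2, 4]
2<4: swap(1,1), lo=2 mid=2 ⇒ [2, 2, 6, 4, 4, 5, 2, 4, 5, 4, 2, 4]
6>4: swap(2,11), hi=10 ⇒ [2, 2, 4, 4, 4, 5, 2, 4, 5, 4, 2, 6]
4=4: mid=3
4=4: mid=4
4=4: mid=5
5>4: swap(5,10), hi=9 ⇒ [2, 2, 4, 4, 4, 2, 2, 4, 5, 4, 5, 6]
2<4: swap(2,5), lo=3 mid=6 ⇒ [2, 2, 2, 4, 4, 4, 2, 4, 5, 4, 5, 6]
2<4: swap(3,6), lo=4 mid=7 ⇒ [2, 2, 2, 2, 4, 4, 4, 4, 5, 4, 5, 6]
4=4: mid=8
5>4: swap(8,9), hi=8 ⇒ [2, 2, 2, 2, 4, 4, 4, 4, 4, 5, 5, 6]
4=4: mid=9
done. lo=4 hi=8; arr=[2, 2, 2, 2, 4, 4, 4, 4, 4, 5, 5, 6]

[2, 2, 2, 2, 4, 4, 4, 4, 4, 5, 5, 6]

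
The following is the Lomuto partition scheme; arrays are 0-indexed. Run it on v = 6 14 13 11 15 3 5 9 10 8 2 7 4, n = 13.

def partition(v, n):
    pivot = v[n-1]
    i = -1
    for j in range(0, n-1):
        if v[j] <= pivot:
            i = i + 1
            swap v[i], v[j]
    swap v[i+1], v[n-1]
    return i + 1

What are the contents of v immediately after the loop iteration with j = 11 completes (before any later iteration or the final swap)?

3 2 13 11 15 6 5 9 10 8 14 7 4

pivot = v[12] = 4; i = -1
j=0: v[0]=6 > 4 → no swap
j=1: v[1]=14 > 4 → no swap
j=2: v[2]=13 > 4 → no swap
j=3: v[3]=11 > 4 → no swap
j=4: v[4]=15 > 4 → no swap
j=5: v[5]=3 ≤ 4 → i=0, swap v[0],v[5] → 3 14 13 11 15 6 5 9 10 8 2 7 4
j=6: v[6]=5 > 4 → no swap
j=7: v[7]=9 > 4 → no swap
j=8: v[8]=10 > 4 → no swap
j=9: v[9]=8 > 4 → no swap
j=10: v[10]=2 ≤ 4 → i=1, swap v[1],v[10] → 3 2 13 11 15 6 5 9 10 8 14 7 4
j=11: v[11]=7 > 4 → no swap
(after j=11) v = 3 2 13 11 15 6 5 9 10 8 14 7 4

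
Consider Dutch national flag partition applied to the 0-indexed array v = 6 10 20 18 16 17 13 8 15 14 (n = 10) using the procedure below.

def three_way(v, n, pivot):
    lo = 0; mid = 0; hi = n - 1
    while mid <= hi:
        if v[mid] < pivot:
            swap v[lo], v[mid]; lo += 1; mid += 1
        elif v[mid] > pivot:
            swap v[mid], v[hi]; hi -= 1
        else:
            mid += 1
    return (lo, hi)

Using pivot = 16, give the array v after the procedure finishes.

6 10 14 15 8 13 16 17 18 20

pivot = 16; lo=0, mid=0, hi=9
v[mid]=6<16: swap v[0],v[0]; lo=1,mid=1 → 6 10 20 18 16 17 13 8 15 14
v[mid]=10<16: swap v[1],v[1]; lo=2,mid=2 → 6 10 20 18 16 17 13 8 15 14
v[mid]=20>16: swap v[2],v[9]; hi=8 → 6 10 14 18 16 17 13 8 15 20
v[mid]=14<16: swap v[2],v[2]; lo=3,mid=3 → 6 10 14 18 16 17 13 8 15 20
v[mid]=18>16: swap v[3],v[8]; hi=7 → 6 10 14 15 16 17 13 8 18 20
v[mid]=15<16: swap v[3],v[3]; lo=4,mid=4 → 6 10 14 15 16 17 13 8 18 20
v[mid]=16=16: mid=5
v[mid]=17>16: swap v[5],v[7]; hi=6 → 6 10 14 15 16 8 13 17 18 20
v[mid]=8<16: swap v[4],v[5]; lo=5,mid=6 → 6 10 14 15 8 16 13 17 18 20
v[mid]=13<16: swap v[5],v[6]; lo=6,mid=7 → 6 10 14 15 8 13 16 17 18 20
end: lo=6, hi=6; v = 6 10 14 15 8 13 16 17 18 20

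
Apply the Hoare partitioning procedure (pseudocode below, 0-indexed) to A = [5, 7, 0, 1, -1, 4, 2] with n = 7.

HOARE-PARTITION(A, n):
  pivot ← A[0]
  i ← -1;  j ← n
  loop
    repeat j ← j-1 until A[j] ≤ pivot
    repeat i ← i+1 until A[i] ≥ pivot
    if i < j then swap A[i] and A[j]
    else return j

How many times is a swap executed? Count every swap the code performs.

pivot = A[0] = 5; i = -1, j = 7
j→6 (A[6]=2≤5), i→0 (A[0]=5≥5); i<j, swap → [2, 7, 0, 1, -1, 4, 5]
j→5 (A[5]=4≤5), i→1 (A[1]=7≥5); i<j, swap → [2, 4, 0, 1, -1, 7, 5]
j→4, i→5; i≥j, return j=4. A = [2, 4, 0, 1, -1, 7, 5]

2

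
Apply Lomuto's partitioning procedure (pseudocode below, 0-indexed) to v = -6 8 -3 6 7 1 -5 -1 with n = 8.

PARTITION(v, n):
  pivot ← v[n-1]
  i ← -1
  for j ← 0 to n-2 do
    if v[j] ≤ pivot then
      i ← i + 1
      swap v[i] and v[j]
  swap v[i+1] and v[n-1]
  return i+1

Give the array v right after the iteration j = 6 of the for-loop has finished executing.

-6 -3 -5 6 7 1 8 -1

pivot = v[7] = -1; i = -1
j=0: v[0]=-6 ≤ -1 → i=0, swap v[0],v[0] (no change) → -6 8 -3 6 7 1 -5 -1
j=1: v[1]=8 > -1 → no swap
j=2: v[2]=-3 ≤ -1 → i=1, swap v[1],v[2] → -6 -3 8 6 7 1 -5 -1
j=3: v[3]=6 > -1 → no swap
j=4: v[4]=7 > -1 → no swap
j=5: v[5]=1 > -1 → no swap
j=6: v[6]=-5 ≤ -1 → i=2, swap v[2],v[6] → -6 -3 -5 6 7 1 8 -1
(after j=6) v = -6 -3 -5 6 7 1 8 -1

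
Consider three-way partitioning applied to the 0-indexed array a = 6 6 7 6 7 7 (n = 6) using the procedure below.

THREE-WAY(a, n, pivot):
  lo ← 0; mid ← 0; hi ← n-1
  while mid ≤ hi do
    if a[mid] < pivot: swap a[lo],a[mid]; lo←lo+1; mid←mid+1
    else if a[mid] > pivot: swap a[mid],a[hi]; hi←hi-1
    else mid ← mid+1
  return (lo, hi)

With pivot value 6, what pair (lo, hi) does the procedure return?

(0, 2)

lo=0 mid=0 hi=5
6=6: mid=1
6=6: mid=2
7>6: swap(2,5), hi=4 ⇒ 6 6 7 6 7 7
7>6: swap(2,4), hi=3 ⇒ 6 6 7 6 7 7
7>6: swap(2,3), hi=2 ⇒ 6 6 6 7 7 7
6=6: mid=3
done. lo=0 hi=2; a=6 6 6 7 7 7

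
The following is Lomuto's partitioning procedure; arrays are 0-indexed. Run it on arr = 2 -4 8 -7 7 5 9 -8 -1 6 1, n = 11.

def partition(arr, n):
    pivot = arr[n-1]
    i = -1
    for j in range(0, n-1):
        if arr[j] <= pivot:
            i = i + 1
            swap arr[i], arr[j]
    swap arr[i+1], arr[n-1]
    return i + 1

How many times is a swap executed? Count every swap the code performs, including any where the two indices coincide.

pivot = arr[10] = 1; i = -1
j=0: arr[0]=2 > 1 → no swap
j=1: arr[1]=-4 ≤ 1 → i=0, swap arr[0],arr[1] → -4 2 8 -7 7 5 9 -8 -1 6 1
j=2: arr[2]=8 > 1 → no swap
j=3: arr[3]=-7 ≤ 1 → i=1, swap arr[1],arr[3] → -4 -7 8 2 7 5 9 -8 -1 6 1
j=4: arr[4]=7 > 1 → no swap
j=5: arr[5]=5 > 1 → no swap
j=6: arr[6]=9 > 1 → no swap
j=7: arr[7]=-8 ≤ 1 → i=2, swap arr[2],arr[7] → -4 -7 -8 2 7 5 9 8 -1 6 1
j=8: arr[8]=-1 ≤ 1 → i=3, swap arr[3],arr[8] → -4 -7 -8 -1 7 5 9 8 2 6 1
j=9: arr[9]=6 > 1 → no swap
final swap arr[4],arr[10] → -4 -7 -8 -1 1 5 9 8 2 6 7; return 4

5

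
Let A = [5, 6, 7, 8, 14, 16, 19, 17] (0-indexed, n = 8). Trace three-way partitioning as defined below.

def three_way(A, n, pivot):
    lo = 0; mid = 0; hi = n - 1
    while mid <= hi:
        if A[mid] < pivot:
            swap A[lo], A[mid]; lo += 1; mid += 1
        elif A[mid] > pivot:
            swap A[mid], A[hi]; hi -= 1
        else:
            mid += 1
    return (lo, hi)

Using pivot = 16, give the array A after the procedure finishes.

pivot = 16; lo=0, mid=0, hi=7
A[mid]=5<16: swap A[0],A[0]; lo=1,mid=1 → [5, 6, 7, 8, 14, 16, 19, 17]
A[mid]=6<16: swap A[1],A[1]; lo=2,mid=2 → [5, 6, 7, 8, 14, 16, 19, 17]
A[mid]=7<16: swap A[2],A[2]; lo=3,mid=3 → [5, 6, 7, 8, 14, 16, 19, 17]
A[mid]=8<16: swap A[3],A[3]; lo=4,mid=4 → [5, 6, 7, 8, 14, 16, 19, 17]
A[mid]=14<16: swap A[4],A[4]; lo=5,mid=5 → [5, 6, 7, 8, 14, 16, 19, 17]
A[mid]=16=16: mid=6
A[mid]=19>16: swap A[6],A[7]; hi=6 → [5, 6, 7, 8, 14, 16, 17, 19]
A[mid]=17>16: swap A[6],A[6]; hi=5 → [5, 6, 7, 8, 14, 16, 17, 19]
end: lo=5, hi=5; A = [5, 6, 7, 8, 14, 16, 17, 19]

[5, 6, 7, 8, 14, 16, 17, 19]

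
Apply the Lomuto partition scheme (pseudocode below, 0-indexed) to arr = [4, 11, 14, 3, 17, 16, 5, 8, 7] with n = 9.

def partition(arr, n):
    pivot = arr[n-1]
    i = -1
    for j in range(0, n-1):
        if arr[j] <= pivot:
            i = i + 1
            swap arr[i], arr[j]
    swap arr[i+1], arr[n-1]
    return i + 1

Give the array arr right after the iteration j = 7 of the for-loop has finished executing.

pivot=7, i=-1
j=0: 4≤7, i=0, swap(0,0) ⇒ [4, 11, 14, 3, 17, 16, 5, 8, 7]
j=1: 11>7, skip
j=2: 14>7, skip
j=3: 3≤7, i=1, swap(1,3) ⇒ [4, 3, 14, 11, 17, 16, 5, 8, 7]
j=4: 17>7, skip
j=5: 16>7, skip
j=6: 5≤7, i=2, swap(2,6) ⇒ [4, 3, 5, 11, 17, 16, 14, 8, 7]
j=7: 8>7, skip
(after j=7) arr = [4, 3, 5, 11, 17, 16, 14, 8, 7]

[4, 3, 5, 11, 17, 16, 14, 8, 7]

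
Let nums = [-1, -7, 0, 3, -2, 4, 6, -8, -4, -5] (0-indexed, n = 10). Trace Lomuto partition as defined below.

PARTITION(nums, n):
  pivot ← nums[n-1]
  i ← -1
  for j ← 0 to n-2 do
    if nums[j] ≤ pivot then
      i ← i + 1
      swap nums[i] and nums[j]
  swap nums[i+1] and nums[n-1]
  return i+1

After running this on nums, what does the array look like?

[-7, -8, -5, 3, -2, 4, 6, -1, -4, 0]

pivot = nums[9] = -5; i = -1
j=0: nums[0]=-1 > -5 → no swap
j=1: nums[1]=-7 ≤ -5 → i=0, swap nums[0],nums[1] → [-7, -1, 0, 3, -2, 4, 6, -8, -4, -5]
j=2: nums[2]=0 > -5 → no swap
j=3: nums[3]=3 > -5 → no swap
j=4: nums[4]=-2 > -5 → no swap
j=5: nums[5]=4 > -5 → no swap
j=6: nums[6]=6 > -5 → no swap
j=7: nums[7]=-8 ≤ -5 → i=1, swap nums[1],nums[7] → [-7, -8, 0, 3, -2, 4, 6, -1, -4, -5]
j=8: nums[8]=-4 > -5 → no swap
final swap nums[2],nums[9] → [-7, -8, -5, 3, -2, 4, 6, -1, -4, 0]; return 2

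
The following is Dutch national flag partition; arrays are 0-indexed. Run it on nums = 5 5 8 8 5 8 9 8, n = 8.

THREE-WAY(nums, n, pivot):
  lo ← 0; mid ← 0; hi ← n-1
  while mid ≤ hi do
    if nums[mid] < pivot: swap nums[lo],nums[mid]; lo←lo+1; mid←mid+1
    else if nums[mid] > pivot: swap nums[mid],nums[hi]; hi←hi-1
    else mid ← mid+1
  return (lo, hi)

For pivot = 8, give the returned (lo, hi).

(3, 6)

lo=0 mid=0 hi=7
5<8: swap(0,0), lo=1 mid=1 ⇒ 5 5 8 8 5 8 9 8
5<8: swap(1,1), lo=2 mid=2 ⇒ 5 5 8 8 5 8 9 8
8=8: mid=3
8=8: mid=4
5<8: swap(2,4), lo=3 mid=5 ⇒ 5 5 5 8 8 8 9 8
8=8: mid=6
9>8: swap(6,7), hi=6 ⇒ 5 5 5 8 8 8 8 9
8=8: mid=7
done. lo=3 hi=6; nums=5 5 5 8 8 8 8 9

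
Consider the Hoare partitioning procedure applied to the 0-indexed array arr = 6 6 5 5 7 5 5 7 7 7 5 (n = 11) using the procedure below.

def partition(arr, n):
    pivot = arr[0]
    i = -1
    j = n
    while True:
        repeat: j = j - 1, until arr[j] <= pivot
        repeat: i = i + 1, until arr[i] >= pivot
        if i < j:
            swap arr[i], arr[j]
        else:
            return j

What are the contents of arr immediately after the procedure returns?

pivot=6
j stops at 10 (5), i stops at 0 (6); swap ⇒ 5 6 5 5 7 5 5 7 7 7 6
j stops at 6 (5), i stops at 1 (6); swap ⇒ 5 5 5 5 7 5 6 7 7 7 6
j stops at 5 (5), i stops at 4 (7); swap ⇒ 5 5 5 5 5 7 6 7 7 7 6
j stops at 4, i stops at 5; i≥j ⇒ return 4. arr=5 5 5 5 5 7 6 7 7 7 6

5 5 5 5 5 7 6 7 7 7 6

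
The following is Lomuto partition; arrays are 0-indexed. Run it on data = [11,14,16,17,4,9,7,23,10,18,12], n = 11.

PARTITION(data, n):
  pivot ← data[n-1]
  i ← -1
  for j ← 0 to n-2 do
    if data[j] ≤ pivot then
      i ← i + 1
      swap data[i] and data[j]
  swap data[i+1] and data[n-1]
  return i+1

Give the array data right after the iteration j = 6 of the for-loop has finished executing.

pivot=12, i=-1
j=0: 11≤12, i=0, swap(0,0) ⇒ [11,14,16,17,4,9,7,23,10,18,12]
j=1: 14>12, skip
j=2: 16>12, skip
j=3: 17>12, skip
j=4: 4≤12, i=1, swap(1,4) ⇒ [11,4,16,17,14,9,7,23,10,18,12]
j=5: 9≤12, i=2, swap(2,5) ⇒ [11,4,9,17,14,16,7,23,10,18,12]
j=6: 7≤12, i=3, swap(3,6) ⇒ [11,4,9,7,14,16,17,23,10,18,12]
(after j=6) data = [11,4,9,7,14,16,17,23,10,18,12]

[11,4,9,7,14,16,17,23,10,18,12]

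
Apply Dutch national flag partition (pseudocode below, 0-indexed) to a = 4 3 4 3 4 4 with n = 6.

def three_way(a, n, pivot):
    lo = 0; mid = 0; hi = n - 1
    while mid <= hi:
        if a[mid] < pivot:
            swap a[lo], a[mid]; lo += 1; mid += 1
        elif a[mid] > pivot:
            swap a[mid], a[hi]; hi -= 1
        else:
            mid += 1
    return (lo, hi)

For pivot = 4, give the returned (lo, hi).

(2, 5)

pivot = 4; lo=0, mid=0, hi=5
a[mid]=4=4: mid=1
a[mid]=3<4: swap a[0],a[1]; lo=1,mid=2 → 3 4 4 3 4 4
a[mid]=4=4: mid=3
a[mid]=3<4: swap a[1],a[3]; lo=2,mid=4 → 3 3 4 4 4 4
a[mid]=4=4: mid=5
a[mid]=4=4: mid=6
end: lo=2, hi=5; a = 3 3 4 4 4 4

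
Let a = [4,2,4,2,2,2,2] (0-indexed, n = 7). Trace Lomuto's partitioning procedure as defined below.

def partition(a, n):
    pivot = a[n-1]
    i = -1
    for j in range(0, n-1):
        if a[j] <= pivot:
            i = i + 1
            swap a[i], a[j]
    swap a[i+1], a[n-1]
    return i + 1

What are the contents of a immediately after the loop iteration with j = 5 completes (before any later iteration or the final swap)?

[2,2,2,2,4,4,2]

pivot=2, i=-1
j=0: 4>2, skip
j=1: 2≤2, i=0, swap(0,1) ⇒ [2,4,4,2,2,2,2]
j=2: 4>2, skip
j=3: 2≤2, i=1, swap(1,3) ⇒ [2,2,4,4,2,2,2]
j=4: 2≤2, i=2, swap(2,4) ⇒ [2,2,2,4,4,2,2]
j=5: 2≤2, i=3, swap(3,5) ⇒ [2,2,2,2,4,4,2]
(after j=5) a = [2,2,2,2,4,4,2]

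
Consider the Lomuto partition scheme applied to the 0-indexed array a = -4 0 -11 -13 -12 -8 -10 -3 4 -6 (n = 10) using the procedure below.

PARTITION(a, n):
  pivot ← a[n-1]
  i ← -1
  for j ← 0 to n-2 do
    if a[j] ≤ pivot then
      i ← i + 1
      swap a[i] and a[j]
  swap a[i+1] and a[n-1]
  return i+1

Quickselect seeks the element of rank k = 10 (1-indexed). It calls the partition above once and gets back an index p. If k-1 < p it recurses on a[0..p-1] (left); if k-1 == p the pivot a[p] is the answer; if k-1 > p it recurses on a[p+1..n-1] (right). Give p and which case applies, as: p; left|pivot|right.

pivot=-6, i=-1
j=0: -4>-6, skip
j=1: 0>-6, skip
j=2: -11≤-6, i=0, swap(0,2) ⇒ -11 0 -4 -13 -12 -8 -10 -3 4 -6
j=3: -13≤-6, i=1, swap(1,3) ⇒ -11 -13 -4 0 -12 -8 -10 -3 4 -6
j=4: -12≤-6, i=2, swap(2,4) ⇒ -11 -13 -12 0 -4 -8 -10 -3 4 -6
j=5: -8≤-6, i=3, swap(3,5) ⇒ -11 -13 -12 -8 -4 0 -10 -3 4 -6
j=6: -10≤-6, i=4, swap(4,6) ⇒ -11 -13 -12 -8 -10 0 -4 -3 4 -6
j=7: -3>-6, skip
j=8: 4>-6, skip
swap(5,9) ⇒ -11 -13 -12 -8 -10 -6 -4 -3 4 0; return 5
p = 5; k-1 = 9 > 5 ⇒ right

5; right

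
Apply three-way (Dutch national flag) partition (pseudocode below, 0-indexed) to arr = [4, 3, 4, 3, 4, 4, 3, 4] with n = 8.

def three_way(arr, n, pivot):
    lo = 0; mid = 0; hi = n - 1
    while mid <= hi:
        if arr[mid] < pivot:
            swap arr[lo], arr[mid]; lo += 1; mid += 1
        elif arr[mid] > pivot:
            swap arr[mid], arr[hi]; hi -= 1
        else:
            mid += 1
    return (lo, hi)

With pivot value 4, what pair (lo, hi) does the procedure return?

(3, 7)

lo=0 mid=0 hi=7
4=4: mid=1
3<4: swap(0,1), lo=1 mid=2 ⇒ [3, 4, 4, 3, 4, 4, 3, 4]
4=4: mid=3
3<4: swap(1,3), lo=2 mid=4 ⇒ [3, 3, 4, 4, 4, 4, 3, 4]
4=4: mid=5
4=4: mid=6
3<4: swap(2,6), lo=3 mid=7 ⇒ [3, 3, 3, 4, 4, 4, 4, 4]
4=4: mid=8
done. lo=3 hi=7; arr=[3, 3, 3, 4, 4, 4, 4, 4]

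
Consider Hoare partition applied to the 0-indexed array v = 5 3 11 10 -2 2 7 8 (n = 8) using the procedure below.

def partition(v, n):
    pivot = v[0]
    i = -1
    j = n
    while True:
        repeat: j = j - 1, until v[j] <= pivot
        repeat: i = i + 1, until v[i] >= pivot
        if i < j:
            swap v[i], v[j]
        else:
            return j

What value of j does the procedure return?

2

pivot=5
j stops at 5 (2), i stops at 0 (5); swap ⇒ 2 3 11 10 -2 5 7 8
j stops at 4 (-2), i stops at 2 (11); swap ⇒ 2 3 -2 10 11 5 7 8
j stops at 2, i stops at 3; i≥j ⇒ return 2. v=2 3 -2 10 11 5 7 8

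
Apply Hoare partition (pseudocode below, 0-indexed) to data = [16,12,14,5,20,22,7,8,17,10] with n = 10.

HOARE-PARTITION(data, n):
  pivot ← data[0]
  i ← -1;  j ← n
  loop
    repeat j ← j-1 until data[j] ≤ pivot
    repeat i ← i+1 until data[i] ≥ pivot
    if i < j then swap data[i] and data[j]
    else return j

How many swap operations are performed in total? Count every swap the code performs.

pivot=16
j stops at 9 (10), i stops at 0 (16); swap ⇒ [10,12,14,5,20,22,7,8,17,16]
j stops at 7 (8), i stops at 4 (20); swap ⇒ [10,12,14,5,8,22,7,20,17,16]
j stops at 6 (7), i stops at 5 (22); swap ⇒ [10,12,14,5,8,7,22,20,17,16]
j stops at 5, i stops at 6; i≥j ⇒ return 5. data=[10,12,14,5,8,7,22,20,17,16]

3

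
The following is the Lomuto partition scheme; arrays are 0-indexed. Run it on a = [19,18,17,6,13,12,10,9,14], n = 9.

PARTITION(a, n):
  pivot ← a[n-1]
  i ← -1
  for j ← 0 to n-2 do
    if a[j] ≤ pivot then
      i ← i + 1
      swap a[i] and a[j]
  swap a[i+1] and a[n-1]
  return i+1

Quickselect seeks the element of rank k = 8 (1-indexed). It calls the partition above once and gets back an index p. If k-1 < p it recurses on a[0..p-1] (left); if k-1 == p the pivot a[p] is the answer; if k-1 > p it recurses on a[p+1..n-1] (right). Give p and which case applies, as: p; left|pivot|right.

5; right

pivot = a[8] = 14; i = -1
j=0: a[0]=19 > 14 → no swap
j=1: a[1]=18 > 14 → no swap
j=2: a[2]=17 > 14 → no swap
j=3: a[3]=6 ≤ 14 → i=0, swap a[0],a[3] → [6,18,17,19,13,12,10,9,14]
j=4: a[4]=13 ≤ 14 → i=1, swap a[1],a[4] → [6,13,17,19,18,12,10,9,14]
j=5: a[5]=12 ≤ 14 → i=2, swap a[2],a[5] → [6,13,12,19,18,17,10,9,14]
j=6: a[6]=10 ≤ 14 → i=3, swap a[3],a[6] → [6,13,12,10,18,17,19,9,14]
j=7: a[7]=9 ≤ 14 → i=4, swap a[4],a[7] → [6,13,12,10,9,17,19,18,14]
final swap a[5],a[8] → [6,13,12,10,9,14,19,18,17]; return 5
p = 5; k-1 = 7 > 5 ⇒ right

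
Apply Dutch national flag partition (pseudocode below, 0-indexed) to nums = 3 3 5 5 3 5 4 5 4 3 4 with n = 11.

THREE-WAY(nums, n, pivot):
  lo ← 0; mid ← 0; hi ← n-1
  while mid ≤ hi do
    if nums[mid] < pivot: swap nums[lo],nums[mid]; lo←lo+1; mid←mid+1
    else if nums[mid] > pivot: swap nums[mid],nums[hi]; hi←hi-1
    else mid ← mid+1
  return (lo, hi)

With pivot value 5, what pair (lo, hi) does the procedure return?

lo=0 mid=0 hi=10
3<5: swap(0,0), lo=1 mid=1 ⇒ 3 3 5 5 3 5 4 5 4 3 4
3<5: swap(1,1), lo=2 mid=2 ⇒ 3 3 5 5 3 5 4 5 4 3 4
5=5: mid=3
5=5: mid=4
3<5: swap(2,4), lo=3 mid=5 ⇒ 3 3 3 5 5 5 4 5 4 3 4
5=5: mid=6
4<5: swap(3,6), lo=4 mid=7 ⇒ 3 3 3 4 5 5 5 5 4 3 4
5=5: mid=8
4<5: swap(4,8), lo=5 mid=9 ⇒ 3 3 3 4 4 5 5 5 5 3 4
3<5: swap(5,9), lo=6 mid=10 ⇒ 3 3 3 4 4 3 5 5 5 5 4
4<5: swap(6,10), lo=7 mid=11 ⇒ 3 3 3 4 4 3 4 5 5 5 5
done. lo=7 hi=10; nums=3 3 3 4 4 3 4 5 5 5 5

(7, 10)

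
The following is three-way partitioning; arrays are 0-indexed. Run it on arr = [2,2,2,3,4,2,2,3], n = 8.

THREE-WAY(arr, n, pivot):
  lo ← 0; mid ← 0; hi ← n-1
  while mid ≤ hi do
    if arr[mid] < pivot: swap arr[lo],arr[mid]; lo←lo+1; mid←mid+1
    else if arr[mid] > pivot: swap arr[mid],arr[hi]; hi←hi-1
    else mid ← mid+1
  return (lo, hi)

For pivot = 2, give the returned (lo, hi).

lo=0 mid=0 hi=7
2=2: mid=1
2=2: mid=2
2=2: mid=3
3>2: swap(3,7), hi=6 ⇒ [2,2,2,3,4,2,2,3]
3>2: swap(3,6), hi=5 ⇒ [2,2,2,2,4,2,3,3]
2=2: mid=4
4>2: swap(4,5), hi=4 ⇒ [2,2,2,2,2,4,3,3]
2=2: mid=5
done. lo=0 hi=4; arr=[2,2,2,2,2,4,3,3]

(0, 4)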